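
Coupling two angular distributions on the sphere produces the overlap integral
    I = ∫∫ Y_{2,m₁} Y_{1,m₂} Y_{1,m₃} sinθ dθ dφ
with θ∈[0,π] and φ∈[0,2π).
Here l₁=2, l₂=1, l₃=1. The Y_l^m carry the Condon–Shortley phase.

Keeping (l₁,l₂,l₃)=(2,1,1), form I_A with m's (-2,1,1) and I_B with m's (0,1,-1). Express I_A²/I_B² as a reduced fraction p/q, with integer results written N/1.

Shared (l₁,l₂,l₃)=(2,1,1): N and (l;000)² cancel in I_A²/I_B².
A: Δ = 2!·2!·0!/5! = 1/30; Racah Σ t=2..2: t=2:+1/4 = 1/4; ⇒ 3j(2 1 1; -2 1 1)² = 1/5, sgn +1
B: Δ = 2!·2!·0!/5! = 1/30; Racah Σ t=2..2: t=2:+1/4 = 1/4; ⇒ 3j(2 1 1; 0 1 -1)² = 1/30, sgn +1
I_A²/I_B² = (1/5)/(1/30) = 6/1

6/1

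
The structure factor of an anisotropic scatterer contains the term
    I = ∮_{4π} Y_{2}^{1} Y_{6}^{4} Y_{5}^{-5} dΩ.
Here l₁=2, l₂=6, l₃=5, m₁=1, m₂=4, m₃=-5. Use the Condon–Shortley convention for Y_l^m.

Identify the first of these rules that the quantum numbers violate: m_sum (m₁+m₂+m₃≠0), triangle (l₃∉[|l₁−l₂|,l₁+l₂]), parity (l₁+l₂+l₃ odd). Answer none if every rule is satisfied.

parity

m₁+m₂+m₃ = 1 + 4 − 5 = 0  ✓
triangle: |2−6|=4 ≤ l₃=5 ≤ 2+6=8  ✓
parity: l₁+l₂+l₃ = 13 is odd  ✗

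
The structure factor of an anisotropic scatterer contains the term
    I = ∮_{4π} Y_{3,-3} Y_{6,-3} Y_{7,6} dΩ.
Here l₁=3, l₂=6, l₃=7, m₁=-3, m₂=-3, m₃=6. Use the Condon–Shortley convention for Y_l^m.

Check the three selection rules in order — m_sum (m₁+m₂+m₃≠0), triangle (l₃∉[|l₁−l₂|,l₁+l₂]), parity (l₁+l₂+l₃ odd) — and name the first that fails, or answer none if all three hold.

m₁+m₂+m₃ = -3 − 3 + 6 = 0  ✓
triangle: |3−6|=3 ≤ l₃=7 ≤ 3+6=9  ✓
parity: l₁+l₂+l₃ = 16 is even  ✓

none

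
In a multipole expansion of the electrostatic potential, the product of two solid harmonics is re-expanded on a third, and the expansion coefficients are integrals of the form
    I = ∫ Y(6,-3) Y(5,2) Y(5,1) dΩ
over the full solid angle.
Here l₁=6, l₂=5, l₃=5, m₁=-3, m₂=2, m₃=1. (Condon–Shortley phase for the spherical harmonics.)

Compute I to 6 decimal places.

-0.071298

m-sum 0 ✓  L=16 even ✓  1≤5≤11 ✓
Π(2lᵢ+1) = 13×11×11 = 1573
triangle coeff Δ(6,5,5) = 1/28588560
Σ_t [1,5]: t=1:−1/345600 t=2:+1/13824 t=3:−1/5184 t=4:+1/13824 t=5:−1/345600 = -7/129600
(3j)²=80/7293 [(6 5 5; 0 0 0)], sign=+1
Σ_t [3,6]: t=3:−1/622080 t=4:+1/34560 t=5:−1/23040 t=6:+1/155520 = -1/103680
(3j)²=9/2431 [(6 5 5; -3 2 1)], sign=-1
⇒ 4πI² = 240/3757
I = (-1)√(240/3757/(4π)) = -0.07129845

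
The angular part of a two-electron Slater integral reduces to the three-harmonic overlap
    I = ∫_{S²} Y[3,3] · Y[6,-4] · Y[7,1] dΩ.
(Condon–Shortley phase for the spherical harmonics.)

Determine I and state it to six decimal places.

Rules hold: Σm=0, L=16 even, 3≤7≤9.
N = 7·13·15 = 1365
Δ = 2!·4!·10!/17! = 1/2042040
Racah Σ t=0..2: t=0:+1/207360 t=1:−1/57600 t=2:+1/207360 = -1/129600
⇒ 3j(3 6 7; 0 0 0)² = 168/12155, sgn +1
Racah Σ t=0..0: t=0:+1/3870720 = 1/3870720
⇒ 3j(3 6 7; 3 -4 1)² = 675/136136, sgn +1
4πI² = N·(3j₀)²·(3jₘ)² = 42525/454597
I = +1·√(0.0935444/4π) = 0.08627877

0.086279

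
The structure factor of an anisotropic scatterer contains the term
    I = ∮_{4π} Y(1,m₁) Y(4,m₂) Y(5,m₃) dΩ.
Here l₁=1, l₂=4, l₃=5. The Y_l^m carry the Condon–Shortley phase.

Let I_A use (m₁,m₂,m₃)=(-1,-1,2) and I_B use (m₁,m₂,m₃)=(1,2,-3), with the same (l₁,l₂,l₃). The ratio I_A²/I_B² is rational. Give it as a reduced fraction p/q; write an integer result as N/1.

3/4

Same 1,4,5: normalisation and zero-m 3j drop out of the ratio.
A: Δ: 0! 2! 8! / 11! → 1/495; sum: t=0:+1/1440 = 1/1440; 3j²(1 4 5; -1 -1 2) = Δ·Π!·Σ² = 7/165  (sign -1)
B: Δ: 0! 2! 8! / 11! → 1/495; sum: t=0:+1/2880 = 1/2880; 3j²(1 4 5; 1 2 -3) = Δ·Π!·Σ² = 28/495  (sign +1)
I_A²/I_B² = (7/165)/(28/495) = 3/4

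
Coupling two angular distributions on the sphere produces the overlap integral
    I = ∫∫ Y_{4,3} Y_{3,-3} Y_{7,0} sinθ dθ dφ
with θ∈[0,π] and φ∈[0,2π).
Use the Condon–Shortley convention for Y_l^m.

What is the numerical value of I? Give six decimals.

m-sum 0 ✓  L=14 even ✓  1≤7≤7 ✓
Π(2lᵢ+1) = 9×7×15 = 945
triangle coeff Δ(4,3,7) = 1/45045
Σ_t [0,0]: t=0:+1/20736 = 1/20736
(3j)²=35/1287 [(4 3 7; 0 0 0)], sign=-1
Σ_t [0,0]: t=0:+1/3628800 = 1/3628800
(3j)²=1/6435 [(4 3 7; 3 -3 0)], sign=-1
⇒ 4πI² = 245/61347
I = (+1)√(245/61347/(4π)) = 0.01782713

0.017827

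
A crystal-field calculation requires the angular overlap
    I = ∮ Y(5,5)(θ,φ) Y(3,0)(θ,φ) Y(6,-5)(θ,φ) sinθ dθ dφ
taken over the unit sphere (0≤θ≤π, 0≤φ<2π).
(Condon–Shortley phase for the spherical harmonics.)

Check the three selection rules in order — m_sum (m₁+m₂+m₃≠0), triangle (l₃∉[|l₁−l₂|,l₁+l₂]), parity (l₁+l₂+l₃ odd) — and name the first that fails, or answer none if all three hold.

m₁+m₂+m₃ = 5 + 0 − 5 = 0  ✓
triangle: |5−3|=2 ≤ l₃=6 ≤ 5+3=8  ✓
parity: l₁+l₂+l₃ = 14 is even  ✓

none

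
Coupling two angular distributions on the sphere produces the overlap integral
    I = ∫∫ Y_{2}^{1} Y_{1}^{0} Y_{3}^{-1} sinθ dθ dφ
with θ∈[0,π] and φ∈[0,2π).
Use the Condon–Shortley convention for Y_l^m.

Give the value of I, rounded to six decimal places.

Rules hold: Σm=0, L=6 even, 1≤3≤3.
N = 5·3·7 = 105
Δ = 0!·4!·2!/7! = 1/105
Racah Σ t=0..0: t=0:+1/4 = 1/4
⇒ 3j(2 1 3; 0 0 0)² = 3/35, sgn -1
Racah Σ t=0..0: t=0:+1/6 = 1/6
⇒ 3j(2 1 3; 1 0 -1)² = 8/105, sgn +1
4πI² = N·(3j₀)²·(3jₘ)² = 24/35
I = -1·√(0.685714/4π) = -0.23359668

-0.233597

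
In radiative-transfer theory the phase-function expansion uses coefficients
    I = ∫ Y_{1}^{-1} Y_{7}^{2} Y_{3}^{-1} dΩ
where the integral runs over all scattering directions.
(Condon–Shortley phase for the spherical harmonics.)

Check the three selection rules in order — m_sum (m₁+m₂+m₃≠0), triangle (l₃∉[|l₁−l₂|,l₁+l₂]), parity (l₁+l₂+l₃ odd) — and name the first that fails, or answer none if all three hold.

triangle

Σmᵢ = 0  ✓
l₃∈[|l₁−l₂|,l₁+l₂]=[6,8], have l₃=3  ✗
Σlᵢ = 11 ⇒ odd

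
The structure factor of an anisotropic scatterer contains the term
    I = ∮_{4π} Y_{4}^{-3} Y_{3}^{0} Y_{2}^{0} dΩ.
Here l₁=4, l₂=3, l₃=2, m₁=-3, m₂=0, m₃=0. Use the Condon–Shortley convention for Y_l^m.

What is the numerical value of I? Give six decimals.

-3 + 0 + 0 = -3 ≠ 0: azimuthal integral kills it; I = 0

0.000000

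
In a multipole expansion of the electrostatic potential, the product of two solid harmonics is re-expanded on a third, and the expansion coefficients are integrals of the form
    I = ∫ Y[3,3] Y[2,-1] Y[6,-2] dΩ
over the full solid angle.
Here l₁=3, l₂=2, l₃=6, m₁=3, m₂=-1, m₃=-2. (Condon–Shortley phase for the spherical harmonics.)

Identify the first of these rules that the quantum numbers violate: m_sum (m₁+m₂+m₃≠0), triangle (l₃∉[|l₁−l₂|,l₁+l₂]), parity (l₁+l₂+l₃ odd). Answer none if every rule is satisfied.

azimuthal sum: 3 − 1 − 2 = 0  ✓
1 ≤ 6 ≤ 5 (triangle on l)  ✗
L = 3 + 2 + 6 = 11 (odd)

triangle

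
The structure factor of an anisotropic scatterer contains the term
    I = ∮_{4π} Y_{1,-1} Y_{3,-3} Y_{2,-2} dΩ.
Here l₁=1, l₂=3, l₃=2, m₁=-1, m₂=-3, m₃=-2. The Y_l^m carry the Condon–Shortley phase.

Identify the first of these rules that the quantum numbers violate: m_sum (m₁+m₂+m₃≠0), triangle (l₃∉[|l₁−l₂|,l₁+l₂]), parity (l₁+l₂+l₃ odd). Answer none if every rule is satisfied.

azimuthal sum: -1 − 3 − 2 = -6  ✗
2 ≤ 2 ≤ 4 (triangle on l)
L = 1 + 3 + 2 = 6 (even)

m_sum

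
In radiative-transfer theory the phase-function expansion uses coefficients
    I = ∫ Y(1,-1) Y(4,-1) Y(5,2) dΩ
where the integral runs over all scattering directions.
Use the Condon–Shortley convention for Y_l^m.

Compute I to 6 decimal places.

Checks pass: Σm=0; 10 even; l₃=5∈[3,5].
(2·1+1)(2·4+1)(2·5+1) = 297
Δ: 0! 2! 8! / 11! → 1/495
sum: t=0:+1/576 = 1/576
3j²(1 4 5; 0 0 0) = Δ·Π!·Σ² = 5/99  (sign -1)
sum: t=0:+1/1440 = 1/1440
3j²(1 4 5; -1 -1 2) = Δ·Π!·Σ² = 7/165  (sign -1)
combine: 4πI² = 297·5/99·7/165 = 7/11
take √, sign +1: I = 0.22503380

0.225034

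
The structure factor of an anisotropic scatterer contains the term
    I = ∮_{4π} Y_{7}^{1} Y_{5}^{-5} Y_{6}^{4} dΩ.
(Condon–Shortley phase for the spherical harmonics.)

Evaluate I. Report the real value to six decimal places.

-0.104772

Rules hold: Σm=0, L=18 even, 2≤6≤12.
N = 15·11·13 = 2145
Δ = 6!·8!·4!/19! = 1/174594420
Racah Σ t=1..5: t=1:−1/4147200 t=2:+1/207360 t=3:−1/82944 t=4:+1/207360 t=5:−1/4147200 = -1/345600
⇒ 3j(7 5 6; 0 0 0)² = 420/46189, sgn -1
Racah Σ t=0..0: t=0:+1/24883200 = 1/24883200
⇒ 3j(7 5 6; 1 -5 4)² = 980/138567, sgn +1
4πI² = N·(3j₀)²·(3jₘ)² = 2058000/14919047
I = -1·√(0.137944/4π) = -0.10477248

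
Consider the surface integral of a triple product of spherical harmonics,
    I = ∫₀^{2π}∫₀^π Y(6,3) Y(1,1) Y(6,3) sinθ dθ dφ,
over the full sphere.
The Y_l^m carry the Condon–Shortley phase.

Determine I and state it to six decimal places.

0.000000

3 + 1 + 3 = 7 ≠ 0: azimuthal integral kills it; I = 0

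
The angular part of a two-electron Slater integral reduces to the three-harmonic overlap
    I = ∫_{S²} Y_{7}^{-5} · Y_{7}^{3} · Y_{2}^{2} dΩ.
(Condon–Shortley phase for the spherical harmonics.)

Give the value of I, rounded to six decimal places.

m-sum 0 ✓  L=16 even ✓  0≤2≤14 ✓
Π(2lᵢ+1) = 15×15×5 = 1125
triangle coeff Δ(7,7,2) = 1/185640
Σ_t [5,7]: t=5:−1/2419200 t=6:+1/518400 t=7:−1/2419200 = 1/907200
(3j)²=56/3315 [(7 7 2; 0 0 0)], sign=+1
Σ_t [10,10]: t=10:+1/29030400 = 1/29030400
(3j)²=99/7735 [(7 7 2; -5 3 2)], sign=+1
⇒ 4πI² = 11880/48841
I = (+1)√(11880/48841/(4π)) = 0.13912687

0.139127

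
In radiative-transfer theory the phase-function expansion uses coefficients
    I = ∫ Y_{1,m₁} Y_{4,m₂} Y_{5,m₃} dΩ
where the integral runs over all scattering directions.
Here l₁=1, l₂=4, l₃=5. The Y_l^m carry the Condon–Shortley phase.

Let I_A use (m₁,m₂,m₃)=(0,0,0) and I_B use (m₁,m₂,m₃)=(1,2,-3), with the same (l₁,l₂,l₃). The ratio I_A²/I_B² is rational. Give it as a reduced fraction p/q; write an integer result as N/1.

25/28

Same 1,4,5: normalisation and zero-m 3j drop out of the ratio.
A: Δ: 0! 2! 8! / 11! → 1/495; sum: t=0:+1/576 = 1/576; 3j²(1 4 5; 0 0 0) = Δ·Π!·Σ² = 5/99  (sign -1)
B: Δ: 0! 2! 8! / 11! → 1/495; sum: t=0:+1/2880 = 1/2880; 3j²(1 4 5; 1 2 -3) = Δ·Π!·Σ² = 28/495  (sign +1)
I_A²/I_B² = (5/99)/(28/495) = 25/28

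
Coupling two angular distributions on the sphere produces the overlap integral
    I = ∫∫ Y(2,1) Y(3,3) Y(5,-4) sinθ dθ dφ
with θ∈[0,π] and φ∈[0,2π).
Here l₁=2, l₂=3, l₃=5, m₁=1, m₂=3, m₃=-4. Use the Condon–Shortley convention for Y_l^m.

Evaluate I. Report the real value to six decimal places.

Checks pass: Σm=0; 10 even; l₃=5∈[1,5].
(2·2+1)(2·3+1)(2·5+1) = 385
Δ: 0! 4! 6! / 11! → 1/2310
sum: t=0:+1/144 = 1/144
3j²(2 3 5; 0 0 0) = Δ·Π!·Σ² = 10/231  (sign -1)
sum: t=0:+1/4320 = 1/4320
3j²(2 3 5; 1 3 -4) = Δ·Π!·Σ² = 2/55  (sign -1)
combine: 4πI² = 385·10/231·2/55 = 20/33
take √, sign +1: I = 0.21961050

0.219610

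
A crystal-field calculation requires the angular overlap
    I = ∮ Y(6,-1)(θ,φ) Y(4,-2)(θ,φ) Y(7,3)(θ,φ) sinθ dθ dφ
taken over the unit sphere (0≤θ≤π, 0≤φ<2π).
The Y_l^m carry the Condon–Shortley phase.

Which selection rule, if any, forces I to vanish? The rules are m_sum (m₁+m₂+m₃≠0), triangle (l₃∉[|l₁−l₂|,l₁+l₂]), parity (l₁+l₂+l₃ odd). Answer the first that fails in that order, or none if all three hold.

parity

m₁+m₂+m₃ = -1 − 2 + 3 = 0  ✓
triangle: |6−4|=2 ≤ l₃=7 ≤ 6+4=10  ✓
parity: l₁+l₂+l₃ = 17 is odd  ✗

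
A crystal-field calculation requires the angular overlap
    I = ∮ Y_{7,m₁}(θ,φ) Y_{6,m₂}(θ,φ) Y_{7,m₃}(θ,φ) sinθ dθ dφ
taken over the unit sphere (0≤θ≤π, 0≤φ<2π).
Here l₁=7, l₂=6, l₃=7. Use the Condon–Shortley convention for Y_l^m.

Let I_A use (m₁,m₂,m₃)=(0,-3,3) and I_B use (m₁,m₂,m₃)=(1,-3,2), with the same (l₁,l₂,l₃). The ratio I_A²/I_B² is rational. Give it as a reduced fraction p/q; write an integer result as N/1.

Shared (l₁,l₂,l₃)=(7,6,7): N and (l;000)² cancel in I_A²/I_B².
A: Δ = 6!·8!·6!/21! = 1/2444321880; Racah Σ t=0..3: t=0:+1/130636800 t=1:−1/8294400 t=2:+1/4147200 t=3:−1/14929920 = 1/16329600; ⇒ 3j(7 6 7; 0 -3 3)² = 1024/138567, sgn +1
B: Δ = 6!·8!·6!/21! = 1/2444321880; Racah Σ t=0..3: t=0:+1/37324800 t=1:−1/4147200 t=2:+1/3317760 t=3:−1/18662400 = 1/29859840; ⇒ 3j(7 6 7; 1 -3 2)² = 175/138567, sgn -1
I_A²/I_B² = (1024/138567)/(175/138567) = 1024/175

1024/175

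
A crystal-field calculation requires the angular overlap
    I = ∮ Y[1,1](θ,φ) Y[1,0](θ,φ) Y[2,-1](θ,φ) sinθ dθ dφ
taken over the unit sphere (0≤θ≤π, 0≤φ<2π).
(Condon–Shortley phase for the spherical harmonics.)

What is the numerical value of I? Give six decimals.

m-sum 0 ✓  L=4 even ✓  0≤2≤2 ✓
Π(2lᵢ+1) = 3×3×5 = 45
triangle coeff Δ(1,1,2) = 1/30
Σ_t [0,0]: t=0:+1/1 = 1/1
(3j)²=2/15 [(1 1 2; 0 0 0)], sign=+1
Σ_t [0,0]: t=0:+1/2 = 1/2
(3j)²=1/10 [(1 1 2; 1 0 -1)], sign=-1
⇒ 4πI² = 3/5
I = (-1)√(3/5/(4π)) = -0.21850969

-0.218510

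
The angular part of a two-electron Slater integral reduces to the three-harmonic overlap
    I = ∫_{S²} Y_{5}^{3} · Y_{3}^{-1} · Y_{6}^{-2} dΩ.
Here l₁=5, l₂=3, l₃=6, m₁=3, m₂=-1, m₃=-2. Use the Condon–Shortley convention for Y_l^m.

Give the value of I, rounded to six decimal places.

-0.145631

Rules hold: Σm=0, L=14 even, 2≤6≤8.
N = 11·7·13 = 1001
Δ = 2!·8!·4!/15! = 1/675675
Racah Σ t=0..2: t=0:+1/8640 t=1:−1/2304 t=2:+1/8640 = -7/34560
⇒ 3j(5 3 6; 0 0 0)² = 7/429, sgn -1
Racah Σ t=0..2: t=0:+1/11520 t=1:−1/30240 t=2:+1/1935360 = 1/18432
⇒ 3j(5 3 6; 3 -1 -2)² = 7/429, sgn +1
4πI² = N·(3j₀)²·(3jₘ)² = 343/1287
I = -1·√(0.266511/4π) = -0.14563067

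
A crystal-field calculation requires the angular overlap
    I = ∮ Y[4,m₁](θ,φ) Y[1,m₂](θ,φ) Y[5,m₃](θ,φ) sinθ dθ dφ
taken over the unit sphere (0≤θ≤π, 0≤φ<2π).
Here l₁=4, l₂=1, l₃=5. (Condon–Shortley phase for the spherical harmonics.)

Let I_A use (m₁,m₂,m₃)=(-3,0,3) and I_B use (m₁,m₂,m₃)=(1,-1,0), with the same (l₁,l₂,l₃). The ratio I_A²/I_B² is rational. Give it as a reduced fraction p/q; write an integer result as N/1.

8/5

Same 4,1,5: normalisation and zero-m 3j drop out of the ratio.
A: Δ: 0! 8! 2! / 11! → 1/495; sum: t=0:+1/5040 = 1/5040; 3j²(4 1 5; -3 0 3) = Δ·Π!·Σ² = 16/495  (sign +1)
B: Δ: 0! 8! 2! / 11! → 1/495; sum: t=0:+1/1440 = 1/1440; 3j²(4 1 5; 1 -1 0) = Δ·Π!·Σ² = 2/99  (sign -1)
I_A²/I_B² = (16/495)/(2/99) = 8/5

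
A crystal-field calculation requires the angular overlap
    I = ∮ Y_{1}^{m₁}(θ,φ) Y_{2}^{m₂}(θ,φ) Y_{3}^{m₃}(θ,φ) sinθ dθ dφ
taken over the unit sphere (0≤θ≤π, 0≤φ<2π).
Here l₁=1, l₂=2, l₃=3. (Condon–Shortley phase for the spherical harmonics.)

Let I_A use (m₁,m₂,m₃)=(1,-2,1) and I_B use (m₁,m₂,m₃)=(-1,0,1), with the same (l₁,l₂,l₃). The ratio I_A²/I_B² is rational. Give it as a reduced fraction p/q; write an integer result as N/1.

1/6

l's match ⇒ only the (l;m) 3-j factors differ between A and B.
A: triangle coeff Δ(1,2,3) = 1/105; Σ_t [0,0]: t=0:+1/48 = 1/48; (3j)²=1/105 [(1 2 3; 1 -2 1)], sign=+1
B: triangle coeff Δ(1,2,3) = 1/105; Σ_t [0,0]: t=0:+1/8 = 1/8; (3j)²=2/35 [(1 2 3; -1 0 1)], sign=+1
I_A²/I_B² = (1/105)/(2/35) = 1/6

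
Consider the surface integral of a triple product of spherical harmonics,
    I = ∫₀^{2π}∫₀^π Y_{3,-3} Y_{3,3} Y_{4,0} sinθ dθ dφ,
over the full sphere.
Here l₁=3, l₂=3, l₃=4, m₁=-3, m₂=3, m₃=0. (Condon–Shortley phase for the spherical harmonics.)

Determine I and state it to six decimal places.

-0.076935

m-sum 0 ✓  L=10 even ✓  0≤4≤6 ✓
Π(2lᵢ+1) = 7×7×9 = 441
triangle coeff Δ(3,3,4) = 1/34650
Σ_t [0,2]: t=0:+1/72 t=1:−1/16 t=2:+1/72 = -5/144
(3j)²=2/77 [(3 3 4; 0 0 0)], sign=-1
Σ_t [2,2]: t=2:+1/1152 = 1/1152
(3j)²=1/154 [(3 3 4; -3 3 0)], sign=+1
⇒ 4πI² = 9/121
I = (-1)√(9/121/(4π)) = -0.07693494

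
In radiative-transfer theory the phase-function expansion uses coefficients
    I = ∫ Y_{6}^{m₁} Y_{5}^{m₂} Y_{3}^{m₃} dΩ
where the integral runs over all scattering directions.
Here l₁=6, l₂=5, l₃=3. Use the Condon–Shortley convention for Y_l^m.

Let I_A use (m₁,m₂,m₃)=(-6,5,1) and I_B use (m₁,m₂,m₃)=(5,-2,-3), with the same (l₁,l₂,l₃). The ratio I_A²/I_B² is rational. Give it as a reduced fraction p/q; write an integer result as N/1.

Shared (l₁,l₂,l₃)=(6,5,3): N and (l;000)² cancel in I_A²/I_B².
A: Δ = 8!·4!·2!/15! = 1/675675; Racah Σ t=8..8: t=8:+1/1935360 = 1/1935360; ⇒ 3j(6 5 3; -6 5 1)² = 3/91, sgn +1
B: Δ = 8!·4!·2!/15! = 1/675675; Racah Σ t=1..1: t=1:−1/241920 = -1/241920; ⇒ 3j(6 5 3; 5 -2 -3)² = 2/91, sgn -1
I_A²/I_B² = (3/91)/(2/91) = 3/2

3/2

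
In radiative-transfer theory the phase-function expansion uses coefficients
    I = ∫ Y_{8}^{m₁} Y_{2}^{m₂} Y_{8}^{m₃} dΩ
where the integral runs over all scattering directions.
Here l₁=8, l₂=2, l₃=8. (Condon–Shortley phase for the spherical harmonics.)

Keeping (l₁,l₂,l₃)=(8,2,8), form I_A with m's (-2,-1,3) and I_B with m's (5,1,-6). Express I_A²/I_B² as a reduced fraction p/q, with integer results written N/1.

Same 8,2,8: normalisation and zero-m 3j drop out of the ratio.
A: Δ: 2! 14! 2! / 19! → 1/348840; sum: t=0:+1/174182400 t=1:−1/87091200 = -1/174182400; 3j²(8 2 8; -2 -1 3) = Δ·Π!·Σ² = 55/7752  (sign +1)
B: Δ: 2! 14! 2! / 19! → 1/348840; sum: t=1:−1/1916006400 t=2:+1/12454041600 = -1/2264371200; 3j²(8 2 8; 5 1 -6) = Δ·Π!·Σ² = 847/38760  (sign -1)
I_A²/I_B² = (55/7752)/(847/38760) = 25/77

25/77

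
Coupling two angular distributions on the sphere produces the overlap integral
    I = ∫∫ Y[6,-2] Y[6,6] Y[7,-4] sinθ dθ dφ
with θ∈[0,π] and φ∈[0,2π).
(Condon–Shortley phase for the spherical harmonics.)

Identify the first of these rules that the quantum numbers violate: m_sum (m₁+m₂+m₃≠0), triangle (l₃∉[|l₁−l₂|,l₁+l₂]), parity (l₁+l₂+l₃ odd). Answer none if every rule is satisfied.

parity

Σmᵢ = 0  ✓
l₃∈[|l₁−l₂|,l₁+l₂]=[0,12], have l₃=7  ✓
Σlᵢ = 19 ⇒ odd  ✗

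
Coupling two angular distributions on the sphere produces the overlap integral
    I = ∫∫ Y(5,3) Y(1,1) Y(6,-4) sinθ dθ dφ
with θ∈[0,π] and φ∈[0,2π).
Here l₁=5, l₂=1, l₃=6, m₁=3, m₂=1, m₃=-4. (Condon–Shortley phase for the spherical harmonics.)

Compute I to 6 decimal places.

m-sum 0 ✓  L=12 even ✓  4≤6≤6 ✓
Π(2lᵢ+1) = 11×3×13 = 429
triangle coeff Δ(5,1,6) = 1/858
Σ_t [0,0]: t=0:+1/14400 = 1/14400
(3j)²=6/143 [(5 1 6; 0 0 0)], sign=+1
Σ_t [0,0]: t=0:+1/161280 = 1/161280
(3j)²=15/286 [(5 1 6; 3 1 -4)], sign=+1
⇒ 4πI² = 135/143
I = (+1)√(135/143/(4π)) = 0.27409047

0.274090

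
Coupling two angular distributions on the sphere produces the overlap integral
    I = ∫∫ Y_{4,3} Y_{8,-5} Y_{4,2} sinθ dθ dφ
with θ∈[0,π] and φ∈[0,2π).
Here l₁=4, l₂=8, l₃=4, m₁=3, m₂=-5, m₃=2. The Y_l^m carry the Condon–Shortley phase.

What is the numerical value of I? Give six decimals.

m-sum 0 ✓  L=16 even ✓  4≤4≤12 ✓
Π(2lᵢ+1) = 9×17×9 = 1377
triangle coeff Δ(4,8,4) = 1/218790
Σ_t [4,4]: t=4:+1/331776 = 1/331776
(3j)²=490/21879 [(4 8 4; 0 0 0)], sign=+1
Σ_t [1,1]: t=1:−1/7257600 = -1/7257600
(3j)²=2/85 [(4 8 4; 3 -5 2)], sign=-1
⇒ 4πI² = 1764/2431
I = (-1)√(1764/2431/(4π)) = -0.24029895

-0.240299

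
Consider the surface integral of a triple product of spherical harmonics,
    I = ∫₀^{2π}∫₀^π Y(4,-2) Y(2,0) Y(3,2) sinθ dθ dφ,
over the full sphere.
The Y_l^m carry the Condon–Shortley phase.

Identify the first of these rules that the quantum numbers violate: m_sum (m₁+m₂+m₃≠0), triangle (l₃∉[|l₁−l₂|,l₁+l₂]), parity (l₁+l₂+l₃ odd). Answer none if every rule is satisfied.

m₁+m₂+m₃ = -2 + 0 + 2 = 0  ✓
triangle: |4−2|=2 ≤ l₃=3 ≤ 4+2=6  ✓
parity: l₁+l₂+l₃ = 9 is odd  ✗

parity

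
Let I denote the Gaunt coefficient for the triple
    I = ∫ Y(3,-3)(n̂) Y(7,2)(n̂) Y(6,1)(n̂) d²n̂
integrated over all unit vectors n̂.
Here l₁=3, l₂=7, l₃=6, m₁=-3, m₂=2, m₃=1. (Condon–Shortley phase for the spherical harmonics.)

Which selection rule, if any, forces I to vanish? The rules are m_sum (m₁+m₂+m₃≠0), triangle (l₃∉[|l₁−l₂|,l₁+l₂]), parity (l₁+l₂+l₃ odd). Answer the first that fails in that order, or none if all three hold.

none

Σmᵢ = 0  ✓
l₃∈[|l₁−l₂|,l₁+l₂]=[4,10], have l₃=6  ✓
Σlᵢ = 16 ⇒ even  ✓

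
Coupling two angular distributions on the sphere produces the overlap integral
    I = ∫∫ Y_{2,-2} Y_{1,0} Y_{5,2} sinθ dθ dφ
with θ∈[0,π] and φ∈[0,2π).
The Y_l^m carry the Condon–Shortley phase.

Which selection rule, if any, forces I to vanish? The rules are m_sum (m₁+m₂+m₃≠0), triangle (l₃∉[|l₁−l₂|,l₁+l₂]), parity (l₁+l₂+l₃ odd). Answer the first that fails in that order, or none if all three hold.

m₁+m₂+m₃ = -2 + 0 + 2 = 0  ✓
triangle: |2−1|=1 ≤ l₃=5 ≤ 2+1=3  ✗
parity: l₁+l₂+l₃ = 8 is even

triangle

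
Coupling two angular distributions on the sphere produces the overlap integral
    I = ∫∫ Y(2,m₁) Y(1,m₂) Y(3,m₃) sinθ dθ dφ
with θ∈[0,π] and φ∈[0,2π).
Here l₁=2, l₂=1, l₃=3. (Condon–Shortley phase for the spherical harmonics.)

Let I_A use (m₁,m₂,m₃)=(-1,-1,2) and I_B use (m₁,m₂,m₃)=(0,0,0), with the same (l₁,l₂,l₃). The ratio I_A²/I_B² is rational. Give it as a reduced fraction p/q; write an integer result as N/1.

10/9

Same 2,1,3: normalisation and zero-m 3j drop out of the ratio.
A: Δ: 0! 4! 2! / 7! → 1/105; sum: t=0:+1/12 = 1/12; 3j²(2 1 3; -1 -1 2) = Δ·Π!·Σ² = 2/21  (sign -1)
B: Δ: 0! 4! 2! / 7! → 1/105; sum: t=0:+1/4 = 1/4; 3j²(2 1 3; 0 0 0) = Δ·Π!·Σ² = 3/35  (sign -1)
I_A²/I_B² = (2/21)/(3/35) = 10/9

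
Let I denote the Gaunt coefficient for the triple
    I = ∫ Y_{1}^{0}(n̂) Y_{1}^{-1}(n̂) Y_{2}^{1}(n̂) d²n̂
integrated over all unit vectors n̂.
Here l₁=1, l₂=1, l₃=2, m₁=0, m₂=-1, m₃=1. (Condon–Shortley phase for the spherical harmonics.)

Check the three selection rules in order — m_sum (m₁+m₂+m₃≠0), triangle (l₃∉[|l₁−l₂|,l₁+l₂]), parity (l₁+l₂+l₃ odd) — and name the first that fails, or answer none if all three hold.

none

m₁+m₂+m₃ = 0 − 1 + 1 = 0  ✓
triangle: |1−1|=0 ≤ l₃=2 ≤ 1+1=2  ✓
parity: l₁+l₂+l₃ = 4 is even  ✓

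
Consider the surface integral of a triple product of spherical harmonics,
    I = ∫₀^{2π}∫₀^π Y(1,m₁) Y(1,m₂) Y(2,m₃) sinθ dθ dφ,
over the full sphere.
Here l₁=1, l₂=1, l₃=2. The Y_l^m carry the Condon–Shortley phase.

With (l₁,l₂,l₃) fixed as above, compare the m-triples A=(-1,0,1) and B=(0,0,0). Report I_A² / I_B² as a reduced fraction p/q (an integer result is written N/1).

3/4

Shared (l₁,l₂,l₃)=(1,1,2): N and (l;000)² cancel in I_A²/I_B².
A: Δ = 0!·2!·2!/5! = 1/30; Racah Σ t=0..0: t=0:+1/2 = 1/2; ⇒ 3j(1 1 2; -1 0 1)² = 1/10, sgn -1
B: Δ = 0!·2!·2!/5! = 1/30; Racah Σ t=0..0: t=0:+1/1 = 1/1; ⇒ 3j(1 1 2; 0 0 0)² = 2/15, sgn +1
I_A²/I_B² = (1/10)/(2/15) = 3/4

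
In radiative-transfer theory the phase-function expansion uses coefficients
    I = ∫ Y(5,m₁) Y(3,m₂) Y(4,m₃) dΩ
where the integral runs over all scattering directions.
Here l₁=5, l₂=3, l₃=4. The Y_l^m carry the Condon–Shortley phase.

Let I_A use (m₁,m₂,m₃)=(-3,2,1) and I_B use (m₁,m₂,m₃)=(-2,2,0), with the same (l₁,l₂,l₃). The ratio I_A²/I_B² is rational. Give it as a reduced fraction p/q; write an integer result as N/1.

3/10

l's match ⇒ only the (l;m) 3-j factors differ between A and B.
A: triangle coeff Δ(5,3,4) = 1/180180; Σ_t [3,4]: t=3:−1/1440 t=4:+1/1152 = 1/5760; (3j)²=1/858 [(5 3 4; -3 2 1)], sign=-1
B: triangle coeff Δ(5,3,4) = 1/180180; Σ_t [3,4]: t=3:−1/576 t=4:+1/864 = -1/1728; (3j)²=5/1287 [(5 3 4; -2 2 0)], sign=-1
I_A²/I_B² = (1/858)/(5/1287) = 3/10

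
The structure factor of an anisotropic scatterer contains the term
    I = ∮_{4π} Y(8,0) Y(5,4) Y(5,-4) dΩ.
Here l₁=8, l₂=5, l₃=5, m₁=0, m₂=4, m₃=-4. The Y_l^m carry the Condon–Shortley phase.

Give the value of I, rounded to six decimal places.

-0.060108

Checks pass: Σm=0; 18 even; l₃=5∈[3,13].
(2·8+1)(2·5+1)(2·5+1) = 2057
Δ: 8! 8! 2! / 19! → 1/37413090
sum: t=3:−1/1036800 t=4:+1/331776 t=5:−1/1036800 = 1/921600
3j²(8 5 5; 0 0 0) = Δ·Π!·Σ² = 490/46189  (sign -1)
sum: t=7:−1/50803200 t=8:+1/1625702400 = -31/1625702400
3j²(8 5 5; 0 4 -4) = Δ·Π!·Σ² = 961/461890  (sign +1)
combine: 4πI² = 2057·490/46189·961/461890 = 47089/1037153
take √, sign -1: I = -0.06010815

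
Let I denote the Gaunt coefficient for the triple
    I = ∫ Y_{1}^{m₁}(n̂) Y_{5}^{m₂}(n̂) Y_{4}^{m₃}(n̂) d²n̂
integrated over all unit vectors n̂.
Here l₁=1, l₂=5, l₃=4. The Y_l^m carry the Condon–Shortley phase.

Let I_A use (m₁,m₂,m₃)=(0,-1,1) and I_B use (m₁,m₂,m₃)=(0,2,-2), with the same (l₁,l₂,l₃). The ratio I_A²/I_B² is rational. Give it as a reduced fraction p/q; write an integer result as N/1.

8/7

Same 1,5,4: normalisation and zero-m 3j drop out of the ratio.
A: Δ: 2! 0! 8! / 11! → 1/495; sum: t=1:−1/720 = -1/720; 3j²(1 5 4; 0 -1 1) = Δ·Π!·Σ² = 8/165  (sign +1)
B: Δ: 2! 0! 8! / 11! → 1/495; sum: t=1:−1/1440 = -1/1440; 3j²(1 5 4; 0 2 -2) = Δ·Π!·Σ² = 7/165  (sign -1)
I_A²/I_B² = (8/165)/(7/165) = 8/7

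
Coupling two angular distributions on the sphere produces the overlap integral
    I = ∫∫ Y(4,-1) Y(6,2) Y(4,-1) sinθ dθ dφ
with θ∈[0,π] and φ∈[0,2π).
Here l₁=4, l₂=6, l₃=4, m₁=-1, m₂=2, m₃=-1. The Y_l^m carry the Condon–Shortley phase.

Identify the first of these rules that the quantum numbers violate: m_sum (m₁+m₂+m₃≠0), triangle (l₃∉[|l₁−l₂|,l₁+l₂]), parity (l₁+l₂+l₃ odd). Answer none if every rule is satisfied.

none

Σmᵢ = 0  ✓
l₃∈[|l₁−l₂|,l₁+l₂]=[2,10], have l₃=4  ✓
Σlᵢ = 14 ⇒ even  ✓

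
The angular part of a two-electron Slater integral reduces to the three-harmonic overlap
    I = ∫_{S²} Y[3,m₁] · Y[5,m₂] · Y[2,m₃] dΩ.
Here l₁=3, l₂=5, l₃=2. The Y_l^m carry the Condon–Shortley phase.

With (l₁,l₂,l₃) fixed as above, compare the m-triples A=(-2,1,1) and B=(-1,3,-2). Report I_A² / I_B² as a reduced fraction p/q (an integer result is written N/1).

l's match ⇒ only the (l;m) 3-j factors differ between A and B.
A: triangle coeff Δ(3,5,2) = 1/2310; Σ_t [5,5]: t=5:−1/720 = -1/720; (3j)²=4/385 [(3 5 2; -2 1 1)], sign=+1
B: triangle coeff Δ(3,5,2) = 1/2310; Σ_t [4,4]: t=4:+1/1152 = 1/1152; (3j)²=1/33 [(3 5 2; -1 3 -2)], sign=+1
I_A²/I_B² = (4/385)/(1/33) = 12/35

12/35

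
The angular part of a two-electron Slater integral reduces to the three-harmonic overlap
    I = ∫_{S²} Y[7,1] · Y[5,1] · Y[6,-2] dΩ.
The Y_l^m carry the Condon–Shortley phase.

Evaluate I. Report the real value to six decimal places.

m-sum 0 ✓  L=18 even ✓  2≤6≤12 ✓
Π(2lᵢ+1) = 15×11×13 = 2145
triangle coeff Δ(7,5,6) = 1/174594420
Σ_t [1,5]: t=1:−1/4147200 t=2:+1/207360 t=3:−1/82944 t=4:+1/207360 t=5:−1/4147200 = -1/345600
(3j)²=420/46189 [(7 5 6; 0 0 0)], sign=-1
Σ_t [2,6]: t=2:+1/663552 t=3:−1/155520 t=4:+1/276480 t=5:−1/3628800 t=6:+1/696729600 = -367/232243200
(3j)²=134689/19399380 [(7 5 6; 1 1 -2)], sign=-1
⇒ 4πI² = 2020335/14919047
I = (+1)√(2020335/14919047/(4π)) = 0.10380929

0.103809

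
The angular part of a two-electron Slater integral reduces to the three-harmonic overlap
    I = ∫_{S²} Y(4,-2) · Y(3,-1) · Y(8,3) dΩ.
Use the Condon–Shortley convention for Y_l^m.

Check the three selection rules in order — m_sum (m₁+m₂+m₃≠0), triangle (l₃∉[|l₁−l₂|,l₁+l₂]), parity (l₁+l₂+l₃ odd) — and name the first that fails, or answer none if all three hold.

azimuthal sum: -2 − 1 + 3 = 0  ✓
1 ≤ 8 ≤ 7 (triangle on l)  ✗
L = 4 + 3 + 8 = 15 (odd)

triangle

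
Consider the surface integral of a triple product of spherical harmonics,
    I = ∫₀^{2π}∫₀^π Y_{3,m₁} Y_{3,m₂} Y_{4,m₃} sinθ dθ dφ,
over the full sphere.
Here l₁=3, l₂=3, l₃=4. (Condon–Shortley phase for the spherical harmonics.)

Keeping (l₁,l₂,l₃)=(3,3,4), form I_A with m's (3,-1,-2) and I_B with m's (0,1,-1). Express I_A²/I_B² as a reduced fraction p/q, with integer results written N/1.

18/5

Shared (l₁,l₂,l₃)=(3,3,4): N and (l;000)² cancel in I_A²/I_B².
A: Δ = 2!·4!·4!/11! = 1/34650; Racah Σ t=0..0: t=0:+1/192 = 1/192; ⇒ 3j(3 3 4; 3 -1 -2)² = 3/77, sgn +1
B: Δ = 2!·4!·4!/11! = 1/34650; Racah Σ t=0..2: t=0:+1/288 t=1:−1/24 t=2:+1/48 = -5/288; ⇒ 3j(3 3 4; 0 1 -1)² = 5/462, sgn +1
I_A²/I_B² = (3/77)/(5/462) = 18/5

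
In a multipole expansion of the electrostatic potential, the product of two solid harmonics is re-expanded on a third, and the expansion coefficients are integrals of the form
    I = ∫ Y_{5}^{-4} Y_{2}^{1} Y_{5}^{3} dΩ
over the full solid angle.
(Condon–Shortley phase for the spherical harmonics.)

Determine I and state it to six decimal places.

0.196098

m-sum 0 ✓  L=12 even ✓  3≤5≤7 ✓
Π(2lᵢ+1) = 11×5×11 = 605
triangle coeff Δ(5,2,5) = 1/38610
Σ_t [0,2]: t=0:+1/2880 t=1:−1/576 t=2:+1/2880 = -1/960
(3j)²=10/429 [(5 2 5; 0 0 0)], sign=+1
Σ_t [1,2]: t=1:−1/80640 t=2:+1/10080 = 1/11520
(3j)²=49/1430 [(5 2 5; -4 1 3)], sign=+1
⇒ 4πI² = 245/507
I = (+1)√(245/507/(4π)) = 0.19609844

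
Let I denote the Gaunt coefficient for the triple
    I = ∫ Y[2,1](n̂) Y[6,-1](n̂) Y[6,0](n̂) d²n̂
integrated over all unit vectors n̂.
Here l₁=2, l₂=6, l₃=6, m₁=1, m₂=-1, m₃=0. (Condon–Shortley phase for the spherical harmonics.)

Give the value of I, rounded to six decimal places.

Checks pass: Σm=0; 14 even; l₃=6∈[4,8].
(2·2+1)(2·6+1)(2·6+1) = 845
Δ: 2! 2! 10! / 15! → 1/90090
sum: t=0:+1/69120 t=1:−1/14400 t=2:+1/69120 = -7/172800
3j²(2 6 6; 0 0 0) = Δ·Π!·Σ² = 14/715  (sign -1)
sum: t=0:+1/28800 t=1:−1/34560 = 1/172800
3j²(2 6 6; 1 -1 0) = Δ·Π!·Σ² = 1/1430  (sign +1)
combine: 4πI² = 845·14/715·1/1430 = 7/605
take √, sign -1: I = -0.03034355

-0.030344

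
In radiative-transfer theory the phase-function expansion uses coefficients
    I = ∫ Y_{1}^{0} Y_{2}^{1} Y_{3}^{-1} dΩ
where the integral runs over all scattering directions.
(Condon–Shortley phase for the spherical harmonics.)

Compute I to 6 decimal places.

-0.233597

Checks pass: Σm=0; 6 even; l₃=3∈[1,3].
(2·1+1)(2·2+1)(2·3+1) = 105
Δ: 0! 2! 4! / 7! → 1/105
sum: t=0:+1/4 = 1/4
3j²(1 2 3; 0 0 0) = Δ·Π!·Σ² = 3/35  (sign -1)
sum: t=0:+1/6 = 1/6
3j²(1 2 3; 0 1 -1) = Δ·Π!·Σ² = 8/105  (sign +1)
combine: 4πI² = 105·3/35·8/105 = 24/35
take √, sign -1: I = -0.23359668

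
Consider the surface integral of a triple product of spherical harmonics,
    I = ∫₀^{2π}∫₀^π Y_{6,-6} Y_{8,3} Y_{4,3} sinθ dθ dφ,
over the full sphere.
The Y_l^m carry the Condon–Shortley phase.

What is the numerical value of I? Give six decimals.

Rules hold: Σm=0, L=18 even, 2≤4≤14.
N = 13·17·9 = 1989
Δ = 10!·2!·6!/19! = 1/23279256
Racah Σ t=4..6: t=4:+1/1658880 t=5:−1/518400 t=6:+1/1658880 = -1/1382400
⇒ 3j(6 8 4; 0 0 0)² = 504/46189, sgn -1
Racah Σ t=10..10: t=10:+1/870912000 = 1/870912000
⇒ 3j(6 8 4; -6 3 3)² = 11/16796, sgn -1
4πI² = N·(3j₀)²·(3jₘ)² = 1134/79781
I = +1·√(0.0142139/4π) = 0.03363194

0.033632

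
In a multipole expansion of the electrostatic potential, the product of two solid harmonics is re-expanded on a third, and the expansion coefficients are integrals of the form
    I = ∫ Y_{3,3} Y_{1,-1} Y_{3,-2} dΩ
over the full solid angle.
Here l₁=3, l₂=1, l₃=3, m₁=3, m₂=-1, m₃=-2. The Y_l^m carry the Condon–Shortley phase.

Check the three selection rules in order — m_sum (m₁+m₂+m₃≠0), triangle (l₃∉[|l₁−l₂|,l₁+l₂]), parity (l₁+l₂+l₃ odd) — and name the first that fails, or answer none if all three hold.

Σmᵢ = 0  ✓
l₃∈[|l₁−l₂|,l₁+l₂]=[2,4], have l₃=3  ✓
Σlᵢ = 7 ⇒ odd  ✗

parity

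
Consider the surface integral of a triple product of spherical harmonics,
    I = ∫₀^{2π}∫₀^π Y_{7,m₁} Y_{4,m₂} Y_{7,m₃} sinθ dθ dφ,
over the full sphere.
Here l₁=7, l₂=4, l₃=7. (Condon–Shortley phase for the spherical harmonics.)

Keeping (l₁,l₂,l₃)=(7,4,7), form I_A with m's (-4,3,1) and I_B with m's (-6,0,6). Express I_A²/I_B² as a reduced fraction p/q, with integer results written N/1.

21875/5577

l's match ⇒ only the (l;m) 3-j factors differ between A and B.
A: triangle coeff Δ(7,4,7) = 1/58198140; Σ_t [3,4]: t=3:−1/11612160 t=4:+1/4354560 = 1/6967296; (3j)²=625/50388 [(7 4 7; -4 3 1)], sign=+1
B: triangle coeff Δ(7,4,7) = 1/58198140; Σ_t [3,4]: t=3:−1/130636800 t=4:+1/209018880 = -1/348364800; (3j)²=143/45220 [(7 4 7; -6 0 6)], sign=+1
I_A²/I_B² = (625/50388)/(143/45220) = 21875/5577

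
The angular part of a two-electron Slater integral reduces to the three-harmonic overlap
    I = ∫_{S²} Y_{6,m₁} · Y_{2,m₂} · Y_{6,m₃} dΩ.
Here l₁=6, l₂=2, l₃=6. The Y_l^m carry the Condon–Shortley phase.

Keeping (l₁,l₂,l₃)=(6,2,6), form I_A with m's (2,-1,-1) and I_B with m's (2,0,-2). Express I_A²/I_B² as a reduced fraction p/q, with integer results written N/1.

3/5

Same 6,2,6: normalisation and zero-m 3j drop out of the ratio.
A: Δ: 2! 10! 2! / 15! → 1/90090; sum: t=0:+1/34560 t=1:−1/60480 = 1/80640; 3j²(6 2 6; 2 -1 -1) = Δ·Π!·Σ² = 6/1001  (sign -1)
B: Δ: 2! 10! 2! / 15! → 1/90090; sum: t=0:+1/69120 t=1:−1/30240 t=2:+1/322560 = -1/64512; 3j²(6 2 6; 2 0 -2) = Δ·Π!·Σ² = 10/1001  (sign -1)
I_A²/I_B² = (6/1001)/(10/1001) = 3/5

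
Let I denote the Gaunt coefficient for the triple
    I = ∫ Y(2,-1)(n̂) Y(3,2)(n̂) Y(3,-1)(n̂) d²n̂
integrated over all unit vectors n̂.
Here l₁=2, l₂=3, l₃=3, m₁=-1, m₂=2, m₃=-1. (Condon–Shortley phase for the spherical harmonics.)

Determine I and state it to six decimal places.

0.162868

Rules hold: Σm=0, L=8 even, 1≤3≤5.
N = 5·7·7 = 245
Δ = 2!·2!·4!/9! = 1/3780
Racah Σ t=0..2: t=0:+1/24 t=1:−1/4 t=2:+1/24 = -1/6
⇒ 3j(2 3 3; 0 0 0)² = 4/105, sgn +1
Racah Σ t=1..2: t=1:−1/48 t=2:+1/12 = 1/16
⇒ 3j(2 3 3; -1 2 -1)² = 1/28, sgn +1
4πI² = N·(3j₀)²·(3jₘ)² = 1/3
I = +1·√(0.333333/4π) = 0.16286750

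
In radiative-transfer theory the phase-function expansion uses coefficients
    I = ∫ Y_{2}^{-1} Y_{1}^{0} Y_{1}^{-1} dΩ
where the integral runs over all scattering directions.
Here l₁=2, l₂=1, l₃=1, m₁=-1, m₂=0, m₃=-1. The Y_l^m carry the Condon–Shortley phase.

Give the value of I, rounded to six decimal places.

0.000000

-1 + 0 − 1 = -2 ≠ 0: azimuthal integral kills it; I = 0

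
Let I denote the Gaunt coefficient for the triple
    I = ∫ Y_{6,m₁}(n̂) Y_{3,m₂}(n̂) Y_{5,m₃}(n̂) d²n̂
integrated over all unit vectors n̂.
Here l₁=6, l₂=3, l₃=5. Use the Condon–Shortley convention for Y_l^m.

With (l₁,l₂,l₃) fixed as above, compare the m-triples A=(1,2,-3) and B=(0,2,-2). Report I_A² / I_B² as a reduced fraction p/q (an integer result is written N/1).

Shared (l₁,l₂,l₃)=(6,3,5): N and (l;000)² cancel in I_A²/I_B².
A: Δ = 4!·8!·2!/15! = 1/675675; Racah Σ t=3..4: t=3:−1/17280 t=4:+1/120960 = -1/20160; ⇒ 3j(6 3 5; 1 2 -3)² = 64/3003, sgn -1
B: Δ = 4!·8!·2!/15! = 1/675675; Racah Σ t=3..4: t=3:−1/8640 t=4:+1/34560 = -1/11520; ⇒ 3j(6 3 5; 0 2 -2)² = 3/143, sgn +1
I_A²/I_B² = (64/3003)/(3/143) = 64/63

64/63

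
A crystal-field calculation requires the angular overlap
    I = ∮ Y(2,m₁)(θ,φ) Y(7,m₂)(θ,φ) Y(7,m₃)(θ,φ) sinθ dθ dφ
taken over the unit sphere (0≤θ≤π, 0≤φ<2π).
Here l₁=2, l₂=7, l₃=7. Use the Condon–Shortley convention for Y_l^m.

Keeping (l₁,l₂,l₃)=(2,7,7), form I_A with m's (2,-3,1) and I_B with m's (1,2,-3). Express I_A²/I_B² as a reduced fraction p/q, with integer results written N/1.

54/25

Same 2,7,7: normalisation and zero-m 3j drop out of the ratio.
A: Δ: 2! 2! 12! / 17! → 1/185640; sum: t=0:+1/3870720 = 1/3870720; 3j²(2 7 7; 2 -3 1) = Δ·Π!·Σ² = 135/6188  (sign +1)
B: Δ: 2! 2! 12! / 17! → 1/185640; sum: t=0:+1/4354560 t=1:−1/1935360 = -1/3483648; 3j²(2 7 7; 1 2 -3) = Δ·Π!·Σ² = 125/12376  (sign -1)
I_A²/I_B² = (135/6188)/(125/12376) = 54/25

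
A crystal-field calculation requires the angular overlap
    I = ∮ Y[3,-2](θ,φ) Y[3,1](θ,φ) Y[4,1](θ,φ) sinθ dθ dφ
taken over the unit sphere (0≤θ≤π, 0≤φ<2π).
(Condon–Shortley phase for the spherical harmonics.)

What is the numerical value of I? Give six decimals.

0.145070

m-sum 0 ✓  L=10 even ✓  0≤4≤6 ✓
Π(2lᵢ+1) = 7×7×9 = 441
triangle coeff Δ(3,3,4) = 1/34650
Σ_t [0,2]: t=0:+1/72 t=1:−1/16 t=2:+1/72 = -5/144
(3j)²=2/77 [(3 3 4; 0 0 0)], sign=-1
Σ_t [1,2]: t=1:−1/144 t=2:+1/48 = 1/72
(3j)²=16/693 [(3 3 4; -2 1 1)], sign=-1
⇒ 4πI² = 32/121
I = (+1)√(32/121/(4π)) = 0.14506992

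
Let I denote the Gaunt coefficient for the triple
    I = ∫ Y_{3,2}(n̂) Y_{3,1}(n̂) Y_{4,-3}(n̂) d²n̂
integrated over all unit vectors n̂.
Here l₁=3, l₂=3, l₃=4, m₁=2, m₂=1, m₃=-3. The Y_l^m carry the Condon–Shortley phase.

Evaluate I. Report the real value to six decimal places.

-0.095955

Checks pass: Σm=0; 10 even; l₃=4∈[0,6].
(2·3+1)(2·3+1)(2·4+1) = 441
Δ: 2! 4! 4! / 11! → 1/34650
sum: t=0:+1/72 t=1:−1/16 t=2:+1/72 = -5/144
3j²(3 3 4; 0 0 0) = Δ·Π!·Σ² = 2/77  (sign -1)
sum: t=0:+1/288 t=1:−1/144 = -1/288
3j²(3 3 4; 2 1 -3) = Δ·Π!·Σ² = 1/99  (sign +1)
combine: 4πI² = 441·2/77·1/99 = 14/121
take √, sign -1: I = -0.09595473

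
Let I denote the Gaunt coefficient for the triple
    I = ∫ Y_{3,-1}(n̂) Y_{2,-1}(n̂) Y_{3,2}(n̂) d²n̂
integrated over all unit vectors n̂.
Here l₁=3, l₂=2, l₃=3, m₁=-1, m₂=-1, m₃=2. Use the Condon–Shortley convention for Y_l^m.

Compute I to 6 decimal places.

Checks pass: Σm=0; 8 even; l₃=3∈[1,5].
(2·3+1)(2·2+1)(2·3+1) = 245
Δ: 2! 4! 2! / 9! → 1/3780
sum: t=0:+1/24 t=1:−1/4 t=2:+1/24 = -1/6
3j²(3 2 3; 0 0 0) = Δ·Π!·Σ² = 4/105  (sign +1)
sum: t=0:+1/48 t=1:−1/12 = -1/16
3j²(3 2 3; -1 -1 2) = Δ·Π!·Σ² = 1/28  (sign +1)
combine: 4πI² = 245·4/105·1/28 = 1/3
take √, sign +1: I = 0.16286750

0.162868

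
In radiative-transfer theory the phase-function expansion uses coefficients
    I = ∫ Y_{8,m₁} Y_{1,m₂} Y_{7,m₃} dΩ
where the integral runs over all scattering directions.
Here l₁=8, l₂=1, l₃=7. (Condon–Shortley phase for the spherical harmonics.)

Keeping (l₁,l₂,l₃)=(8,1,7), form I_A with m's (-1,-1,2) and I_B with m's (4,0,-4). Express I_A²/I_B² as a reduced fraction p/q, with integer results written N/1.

Same 8,1,7: normalisation and zero-m 3j drop out of the ratio.
A: Δ: 2! 14! 0! / 17! → 1/2040; sum: t=0:+1/87091200 = 1/87091200; 3j²(8 1 7; -1 -1 2) = Δ·Π!·Σ² = 7/680  (sign -1)
B: Δ: 2! 14! 0! / 17! → 1/2040; sum: t=1:−1/239500800 = -1/239500800; 3j²(8 1 7; 4 0 -4) = Δ·Π!·Σ² = 2/85  (sign +1)
I_A²/I_B² = (7/680)/(2/85) = 7/16

7/16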